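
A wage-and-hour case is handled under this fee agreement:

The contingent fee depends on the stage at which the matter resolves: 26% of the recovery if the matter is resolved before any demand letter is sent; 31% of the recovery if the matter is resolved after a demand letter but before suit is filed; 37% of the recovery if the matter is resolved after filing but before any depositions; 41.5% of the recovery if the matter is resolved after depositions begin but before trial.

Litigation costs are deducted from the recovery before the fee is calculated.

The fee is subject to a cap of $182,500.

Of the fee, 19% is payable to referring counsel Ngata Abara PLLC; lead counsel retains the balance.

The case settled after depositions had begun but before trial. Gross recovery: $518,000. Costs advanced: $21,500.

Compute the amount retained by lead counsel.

Fee base (net of costs): $518,000 − $21,500 = $496,500
The matter settled after depositions had begun but before trial, so the 41.5% rate applies.
$496,500 × 41.5% = $206,047.50
$206,047.50 exceeds the $182,500 cap, so the fee is capped at $182,500.00.
Referral share: 19% of $182,500.00 = $34,675.00; lead counsel retains $182,500.00 − $34,675.00 = $147,825.00.

$147,825.00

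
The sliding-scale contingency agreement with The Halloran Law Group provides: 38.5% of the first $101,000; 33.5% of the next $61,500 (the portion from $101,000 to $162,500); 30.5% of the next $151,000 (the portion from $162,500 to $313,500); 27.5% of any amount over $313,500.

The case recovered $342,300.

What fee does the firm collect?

$113,462.50

First $101,000 at 38.5% = $38,885.00
Next $61,500 at 33.5% = $20,602.50
Next $151,000 at 30.5% = $46,055.00
Remaining $28,800 at 27.5% = $7,920.00
Fee: $38,885.00 + $20,602.50 + $46,055.00 + $7,920.00 = $113,462.50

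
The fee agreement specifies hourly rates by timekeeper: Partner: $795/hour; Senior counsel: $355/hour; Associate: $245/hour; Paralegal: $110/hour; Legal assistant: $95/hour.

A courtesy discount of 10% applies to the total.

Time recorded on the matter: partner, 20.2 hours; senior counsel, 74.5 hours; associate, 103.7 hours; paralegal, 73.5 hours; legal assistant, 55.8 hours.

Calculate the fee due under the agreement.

Partner: 20.2 × $795 = $16,059.00
Senior counsel: 74.5 × $355 = $26,447.50
Associate: 103.7 × $245 = $25,406.50
Paralegal: 73.5 × $110 = $8,085.00
Legal assistant: 55.8 × $95 = $5,301.00
Subtotal: $81,299.00
Less 10% discount: −$8,129.90
Total: $81,299.00 − $8,129.90 = $73,169.10

$73,169.10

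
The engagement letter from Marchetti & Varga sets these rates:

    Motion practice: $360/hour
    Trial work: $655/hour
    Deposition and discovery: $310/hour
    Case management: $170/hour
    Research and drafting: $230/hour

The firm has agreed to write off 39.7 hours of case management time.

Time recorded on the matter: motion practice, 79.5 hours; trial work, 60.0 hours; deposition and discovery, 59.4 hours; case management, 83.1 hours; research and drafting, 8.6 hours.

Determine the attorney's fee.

$95,690.00

Motion practice: 79.5 × $360 = $28,620.00
Trial work: 60.0 × $655 = $39,300.00
Deposition and discovery: 59.4 × $310 = $18,414.00
Case management: 83.1 × $170 = $14,127.00
Research and drafting: 8.6 × $230 = $1,978.00
Subtotal: $102,439.00
Write-off: 39.7 × $170 = $6,749.00
Total: $102,439.00 − $6,749.00 = $95,690.00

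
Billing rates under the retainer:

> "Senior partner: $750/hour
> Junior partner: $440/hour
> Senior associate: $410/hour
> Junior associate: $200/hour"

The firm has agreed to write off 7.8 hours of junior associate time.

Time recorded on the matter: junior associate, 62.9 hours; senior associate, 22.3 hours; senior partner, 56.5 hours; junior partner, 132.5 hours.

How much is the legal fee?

$120,838.00

Senior partner: 56.5 × $750 = $42,375.00
Junior partner: 132.5 × $440 = $58,300.00
Senior associate: 22.3 × $410 = $9,143.00
Junior associate: 62.9 × $200 = $12,580.00
Subtotal: $122,398.00
Write-off: 7.8 × $200 = $1,560.00
Total: $122,398.00 − $1,560.00 = $120,838.00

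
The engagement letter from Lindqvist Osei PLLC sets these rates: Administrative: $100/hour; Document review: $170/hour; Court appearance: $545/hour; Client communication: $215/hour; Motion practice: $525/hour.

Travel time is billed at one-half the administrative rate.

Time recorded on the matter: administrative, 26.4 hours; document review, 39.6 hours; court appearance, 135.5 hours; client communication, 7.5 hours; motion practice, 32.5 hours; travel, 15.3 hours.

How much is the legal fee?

$102,659.50

Administrative: 26.4 × $100 = $2,640.00
Document review: 39.6 × $170 = $6,732.00
Court appearance: 135.5 × $545 = $73,847.50
Client communication: 7.5 × $215 = $1,612.50
Motion practice: 32.5 × $525 = $17,062.50
Subtotal: $2,640.00 + $6,732.00 + $73,847.50 + $1,612.50 + $17,062.50 = $101,894.50
Travel: 15.3 × ($100 ÷ 2) = 15.3 × $50.00 = $765.00
Total: $101,894.50 + $765.00 = $102,659.50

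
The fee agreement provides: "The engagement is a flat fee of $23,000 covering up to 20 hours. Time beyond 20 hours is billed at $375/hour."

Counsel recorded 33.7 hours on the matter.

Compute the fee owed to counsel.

$28,137.50

Flat fee: $23,000.00
Excess hours: 33.7 − 20 = 13.7
Overrun: 13.7 × $375 = $5,137.50
Total: $23,000.00 + $5,137.50 = $28,137.50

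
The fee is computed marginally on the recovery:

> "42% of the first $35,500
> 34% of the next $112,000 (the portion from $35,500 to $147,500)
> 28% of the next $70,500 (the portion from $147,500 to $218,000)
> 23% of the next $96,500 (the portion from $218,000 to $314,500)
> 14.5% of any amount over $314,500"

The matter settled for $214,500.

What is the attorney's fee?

First $35,500 at 42% = $14,910.00
Next $112,000 at 34% = $38,080.00
Remaining $67,000 at 28% = $18,760.00
Fee: $14,910.00 + $38,080.00 + $18,760.00 = $71,750.00

$71,750.00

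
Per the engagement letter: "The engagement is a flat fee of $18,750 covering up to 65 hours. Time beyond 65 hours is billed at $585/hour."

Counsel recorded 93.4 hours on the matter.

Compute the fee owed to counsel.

Flat fee: $18,750.00
Excess hours: 93.4 − 65 = 28.4
Overrun: 28.4 × $585 = $16,614.00
Total: $18,750.00 + $16,614.00 = $35,364.00

$35,364.00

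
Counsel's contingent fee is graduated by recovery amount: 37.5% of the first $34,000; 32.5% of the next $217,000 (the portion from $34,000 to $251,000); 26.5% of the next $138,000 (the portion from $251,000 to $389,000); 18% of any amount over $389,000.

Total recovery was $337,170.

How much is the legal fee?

$106,110.05

First $34,000 at 37.5% = $12,750.00
Next $217,000 at 32.5% = $70,525.00
Remaining $86,170 at 26.5% = $22,835.05
Fee: $12,750.00 + $70,525.00 + $22,835.05 = $106,110.05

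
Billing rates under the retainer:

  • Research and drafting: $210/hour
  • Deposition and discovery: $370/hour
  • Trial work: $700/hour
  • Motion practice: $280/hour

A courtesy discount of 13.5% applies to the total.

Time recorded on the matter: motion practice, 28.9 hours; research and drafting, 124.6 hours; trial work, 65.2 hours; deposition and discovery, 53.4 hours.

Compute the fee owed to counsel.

Research and drafting: 124.6 × $210 = $26,166.00
Deposition and discovery: 53.4 × $370 = $19,758.00
Trial work: 65.2 × $700 = $45,640.00
Motion practice: 28.9 × $280 = $8,092.00
Subtotal: $99,656.00
Less 13.5% discount: −$13,453.56
Total: $99,656.00 − $13,453.56 = $86,202.44

$86,202.44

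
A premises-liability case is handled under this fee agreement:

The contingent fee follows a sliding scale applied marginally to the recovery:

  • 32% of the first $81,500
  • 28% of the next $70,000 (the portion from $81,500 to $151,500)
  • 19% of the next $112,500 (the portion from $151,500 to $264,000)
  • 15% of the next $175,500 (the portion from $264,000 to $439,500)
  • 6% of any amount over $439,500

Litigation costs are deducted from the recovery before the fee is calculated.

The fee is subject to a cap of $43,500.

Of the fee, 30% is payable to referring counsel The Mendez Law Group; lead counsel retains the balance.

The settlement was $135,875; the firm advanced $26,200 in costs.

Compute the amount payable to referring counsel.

$10,190.70

Fee base (net of costs): $135,875 − $26,200 = $109,675
First $81,500 at 32% = $26,080.00
Remaining $28,175 at 28% = $7,889.00
Fee: $26,080.00 + $7,889.00 = $33,969.00
$33,969.00 is under the $43,500 cap.
Referral share: 30% of $33,969.00 = $10,190.70; lead counsel retains $33,969.00 − $10,190.70 = $23,778.30.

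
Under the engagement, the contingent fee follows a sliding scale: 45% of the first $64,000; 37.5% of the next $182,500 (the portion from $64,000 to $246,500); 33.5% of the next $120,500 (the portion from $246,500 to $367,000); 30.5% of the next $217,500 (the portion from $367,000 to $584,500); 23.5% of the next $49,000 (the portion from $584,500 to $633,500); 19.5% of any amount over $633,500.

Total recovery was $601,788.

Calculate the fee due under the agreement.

First $64,000 at 45% = $28,800.00
Next $182,500 at 37.5% = $68,437.50
Next $120,500 at 33.5% = $40,367.50
Next $217,500 at 30.5% = $66,337.50
Remaining $17,288 at 23.5% = $4,062.68
Fee: $28,800.00 + $68,437.50 + $40,367.50 + $66,337.50 + $4,062.68 = $208,005.18

$208,005.18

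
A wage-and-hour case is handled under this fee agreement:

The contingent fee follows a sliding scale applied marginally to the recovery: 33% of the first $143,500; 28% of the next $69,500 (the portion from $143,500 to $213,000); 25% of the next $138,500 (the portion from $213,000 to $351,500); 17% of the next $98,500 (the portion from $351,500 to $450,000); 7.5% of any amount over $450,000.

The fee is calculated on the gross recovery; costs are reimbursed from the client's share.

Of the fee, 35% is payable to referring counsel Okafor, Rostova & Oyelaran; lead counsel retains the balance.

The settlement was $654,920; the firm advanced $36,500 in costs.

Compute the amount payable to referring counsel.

Fee base is the gross recovery, $654,920; costs are reimbursed separately.
First $143,500 at 33% = $47,355.00
Next $69,500 at 28% = $19,460.00
Next $138,500 at 25% = $34,625.00
Next $98,500 at 17% = $16,745.00
Remaining $204,920 at 7.5% = $15,369.00
Fee: $47,355.00 + $19,460.00 + $34,625.00 + $16,745.00 + $15,369.00 = $133,554.00
Referral share: 35% of $133,554.00 = $46,743.90; lead counsel retains $133,554.00 − $46,743.90 = $86,810.10.

$46,743.90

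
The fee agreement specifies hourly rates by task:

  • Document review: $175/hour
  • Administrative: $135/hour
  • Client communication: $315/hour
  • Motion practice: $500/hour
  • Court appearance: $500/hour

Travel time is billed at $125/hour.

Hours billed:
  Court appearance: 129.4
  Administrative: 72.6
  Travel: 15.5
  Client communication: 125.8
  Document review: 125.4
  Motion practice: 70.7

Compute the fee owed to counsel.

Document review: 125.4 × $175 = $21,945.00
Administrative: 72.6 × $135 = $9,801.00
Client communication: 125.8 × $315 = $39,627.00
Motion practice: 70.7 × $500 = $35,350.00
Court appearance: 129.4 × $500 = $64,700.00
Subtotal: $21,945.00 + $9,801.00 + $39,627.00 + $35,350.00 + $64,700.00 = $171,423.00
Travel: 15.5 × $125 = $1,937.50
Total: $171,423.00 + $1,937.50 = $173,360.50

$173,360.50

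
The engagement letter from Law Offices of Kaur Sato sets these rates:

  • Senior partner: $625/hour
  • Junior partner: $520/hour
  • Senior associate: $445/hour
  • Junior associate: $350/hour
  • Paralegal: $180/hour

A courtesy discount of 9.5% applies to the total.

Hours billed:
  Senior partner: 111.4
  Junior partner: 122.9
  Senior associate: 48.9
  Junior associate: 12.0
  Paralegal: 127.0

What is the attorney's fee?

Senior partner: 111.4 × $625 = $69,625.00
Junior partner: 122.9 × $520 = $63,908.00
Senior associate: 48.9 × $445 = $21,760.50
Junior associate: 12.0 × $350 = $4,200.00
Paralegal: 127.0 × $180 = $22,860.00
Subtotal: $182,353.50
Less 9.5% discount: −$17,323.58
Total: $182,353.50 − $17,323.58 = $165,029.92

$165,029.92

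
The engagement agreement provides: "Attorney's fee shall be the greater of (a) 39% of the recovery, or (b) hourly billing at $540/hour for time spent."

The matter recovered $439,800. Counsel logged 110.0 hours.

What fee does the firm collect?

$171,522.00

(a) 39% of $439,800 = $171,522.00
(b) 110.0 × $540 = $59,400.00
The greater is (a): $171,522.00.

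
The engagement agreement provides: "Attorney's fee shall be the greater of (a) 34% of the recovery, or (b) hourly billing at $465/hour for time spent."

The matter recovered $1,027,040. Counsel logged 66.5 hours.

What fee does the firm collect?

$349,193.60

(a) 34% of $1,027,040 = $349,193.60
(b) 66.5 × $465 = $30,922.50
The greater is (a): $349,193.60.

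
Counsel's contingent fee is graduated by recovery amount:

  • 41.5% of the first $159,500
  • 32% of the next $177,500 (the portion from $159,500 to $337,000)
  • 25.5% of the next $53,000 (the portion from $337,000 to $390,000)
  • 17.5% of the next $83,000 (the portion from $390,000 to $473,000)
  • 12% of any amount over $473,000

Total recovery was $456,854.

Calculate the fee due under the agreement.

$148,206.95

First $159,500 at 41.5% = $66,192.50
Next $177,500 at 32% = $56,800.00
Next $53,000 at 25.5% = $13,515.00
Remaining $66,854 at 17.5% = $11,699.45
Fee: $66,192.50 + $56,800.00 + $13,515.00 + $11,699.45 = $148,206.95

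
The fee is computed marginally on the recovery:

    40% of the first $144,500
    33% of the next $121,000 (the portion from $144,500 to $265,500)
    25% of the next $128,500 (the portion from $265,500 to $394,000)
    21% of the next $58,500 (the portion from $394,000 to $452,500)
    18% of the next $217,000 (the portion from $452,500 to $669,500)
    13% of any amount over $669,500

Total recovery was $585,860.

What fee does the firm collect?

$166,144.80

First $144,500 at 40% = $57,800.00
Next $121,000 at 33% = $39,930.00
Next $128,500 at 25% = $32,125.00
Next $58,500 at 21% = $12,285.00
Remaining $133,360 at 18% = $24,004.80
Fee: $57,800.00 + $39,930.00 + $32,125.00 + $12,285.00 + $24,004.80 = $166,144.80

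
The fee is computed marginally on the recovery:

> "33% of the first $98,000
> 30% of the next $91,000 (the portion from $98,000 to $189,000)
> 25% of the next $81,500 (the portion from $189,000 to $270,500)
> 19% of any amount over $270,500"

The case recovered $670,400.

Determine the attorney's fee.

$155,996.00

First $98,000 at 33% = $32,340.00
Next $91,000 at 30% = $27,300.00
Next $81,500 at 25% = $20,375.00
Remaining $399,900 at 19% = $75,981.00
Fee: $32,340.00 + $27,300.00 + $20,375.00 + $75,981.00 = $155,996.00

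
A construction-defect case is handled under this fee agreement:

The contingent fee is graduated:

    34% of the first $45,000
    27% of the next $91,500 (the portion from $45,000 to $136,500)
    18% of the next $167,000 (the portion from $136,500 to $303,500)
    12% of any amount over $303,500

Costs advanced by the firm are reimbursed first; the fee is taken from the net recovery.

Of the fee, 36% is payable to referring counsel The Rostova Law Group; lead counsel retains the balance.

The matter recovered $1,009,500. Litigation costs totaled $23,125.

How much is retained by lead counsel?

$97,286.40

Fee base (net of costs): $1,009,500 − $23,125 = $986,375
First $45,000 at 34% = $15,300.00
Next $91,500 at 27% = $24,705.00
Next $167,000 at 18% = $30,060.00
Remaining $682,875 at 12% = $81,945.00
Fee: $15,300.00 + $24,705.00 + $30,060.00 + $81,945.00 = $152,010.00
Referral share: 36% of $152,010.00 = $54,723.60; lead counsel retains $152,010.00 − $54,723.60 = $97,286.40.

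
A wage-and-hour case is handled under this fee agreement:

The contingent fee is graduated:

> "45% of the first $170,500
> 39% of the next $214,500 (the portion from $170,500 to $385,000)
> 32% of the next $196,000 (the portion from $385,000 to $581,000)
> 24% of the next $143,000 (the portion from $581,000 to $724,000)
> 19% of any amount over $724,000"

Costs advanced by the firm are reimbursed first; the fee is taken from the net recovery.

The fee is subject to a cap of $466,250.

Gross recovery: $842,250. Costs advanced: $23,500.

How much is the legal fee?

Fee base (net of costs): $842,250 − $23,500 = $818,750
First $170,500 at 45% = $76,725.00
Next $214,500 at 39% = $83,655.00
Next $196,000 at 32% = $62,720.00
Next $143,000 at 24% = $34,320.00
Remaining $94,750 at 19% = $18,002.50
Fee: $76,725.00 + $83,655.00 + $62,720.00 + $34,320.00 + $18,002.50 = $275,422.50
$275,422.50 is under the $466,250 cap.

$275,422.50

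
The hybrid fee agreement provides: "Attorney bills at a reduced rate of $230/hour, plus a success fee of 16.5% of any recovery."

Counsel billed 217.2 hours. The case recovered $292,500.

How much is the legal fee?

Hourly: 217.2 × $230 = $49,956.00
Success fee: 16.5% of $292,500 = $48,262.50
Total: $49,956.00 + $48,262.50 = $98,218.50

$98,218.50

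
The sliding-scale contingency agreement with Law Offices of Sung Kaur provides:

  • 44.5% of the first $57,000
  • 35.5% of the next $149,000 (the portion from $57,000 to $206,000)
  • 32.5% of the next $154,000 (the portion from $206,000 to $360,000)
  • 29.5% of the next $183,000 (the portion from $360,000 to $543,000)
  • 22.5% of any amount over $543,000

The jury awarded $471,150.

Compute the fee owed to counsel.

$161,099.25

First $57,000 at 44.5% = $25,365.00
Next $149,000 at 35.5% = $52,895.00
Next $154,000 at 32.5% = $50,050.00
Remaining $111,150 at 29.5% = $32,789.25
Fee: $25,365.00 + $52,895.00 + $50,050.00 + $32,789.25 = $161,099.25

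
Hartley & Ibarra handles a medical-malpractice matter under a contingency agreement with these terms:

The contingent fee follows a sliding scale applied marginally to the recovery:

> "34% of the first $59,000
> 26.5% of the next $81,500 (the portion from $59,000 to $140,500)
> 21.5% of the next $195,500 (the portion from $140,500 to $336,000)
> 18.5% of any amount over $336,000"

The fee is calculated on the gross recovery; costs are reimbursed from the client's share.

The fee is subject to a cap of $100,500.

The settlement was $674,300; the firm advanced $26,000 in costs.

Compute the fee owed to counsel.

Fee base is the gross recovery, $674,300; costs are reimbursed separately.
First $59,000 at 34% = $20,060.00
Next $81,500 at 26.5% = $21,597.50
Next $195,500 at 21.5% = $42,032.50
Remaining $338,300 at 18.5% = $62,585.50
Fee: $20,060.00 + $21,597.50 + $42,032.50 + $62,585.50 = $146,275.50
$146,275.50 exceeds the $100,500 cap, so the fee is capped at $100,500.00.

$100,500.00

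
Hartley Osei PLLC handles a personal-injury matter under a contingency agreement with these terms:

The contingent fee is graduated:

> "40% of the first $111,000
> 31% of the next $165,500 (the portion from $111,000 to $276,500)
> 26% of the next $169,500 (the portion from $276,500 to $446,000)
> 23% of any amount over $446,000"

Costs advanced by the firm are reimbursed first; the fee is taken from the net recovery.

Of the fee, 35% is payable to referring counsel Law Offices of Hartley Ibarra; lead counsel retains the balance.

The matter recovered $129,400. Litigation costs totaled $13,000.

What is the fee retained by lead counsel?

Fee base (net of costs): $129,400 − $13,000 = $116,400
First $111,000 at 40% = $44,400.00
Remaining $5,400 at 31% = $1,674.00
Fee: $44,400.00 + $1,674.00 = $46,074.00
Referral share: 35% of $46,074.00 = $16,125.90; lead counsel retains $46,074.00 − $16,125.90 = $29,948.10.

$29,948.10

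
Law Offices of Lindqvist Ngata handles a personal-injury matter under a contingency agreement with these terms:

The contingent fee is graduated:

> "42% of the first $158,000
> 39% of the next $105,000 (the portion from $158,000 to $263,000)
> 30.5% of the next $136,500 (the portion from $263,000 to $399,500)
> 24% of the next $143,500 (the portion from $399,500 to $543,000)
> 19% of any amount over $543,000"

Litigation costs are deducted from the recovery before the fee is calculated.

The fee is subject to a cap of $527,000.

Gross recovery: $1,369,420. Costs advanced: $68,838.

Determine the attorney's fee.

Fee base (net of costs): $1,369,420 − $68,838 = $1,300,582
First $158,000 at 42% = $66,360.00
Next $105,000 at 39% = $40,950.00
Next $136,500 at 30.5% = $41,632.50
Next $143,500 at 24% = $34,440.00
Remaining $757,582 at 19% = $143,940.58
Fee: $66,360.00 + $40,950.00 + $41,632.50 + $34,440.00 + $143,940.58 = $327,323.08
$327,323.08 is under the $527,000 cap.

$327,323.08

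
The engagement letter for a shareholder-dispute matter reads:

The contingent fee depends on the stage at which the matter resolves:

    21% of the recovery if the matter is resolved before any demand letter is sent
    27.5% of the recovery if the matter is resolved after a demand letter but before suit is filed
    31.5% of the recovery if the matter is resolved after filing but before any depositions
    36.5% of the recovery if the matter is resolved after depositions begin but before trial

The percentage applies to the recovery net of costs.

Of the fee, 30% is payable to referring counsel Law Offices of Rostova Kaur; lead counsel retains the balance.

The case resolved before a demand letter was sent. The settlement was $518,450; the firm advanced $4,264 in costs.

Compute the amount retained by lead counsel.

$75,585.34

Fee base (net of costs): $518,450 − $4,264 = $514,186
The matter resolved before a demand letter was sent, so the 21% rate applies.
$514,186 × 21% = $107,979.06
Referral share: 30% of $107,979.06 = $32,393.72; lead counsel retains $107,979.06 − $32,393.72 = $75,585.34.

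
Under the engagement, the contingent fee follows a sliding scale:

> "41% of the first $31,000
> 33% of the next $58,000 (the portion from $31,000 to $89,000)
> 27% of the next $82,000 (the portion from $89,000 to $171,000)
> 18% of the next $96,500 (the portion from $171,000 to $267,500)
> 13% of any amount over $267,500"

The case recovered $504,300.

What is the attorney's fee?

$102,144.00

First $31,000 at 41% = $12,710.00
Next $58,000 at 33% = $19,140.00
Next $82,000 at 27% = $22,140.00
Next $96,500 at 18% = $17,370.00
Remaining $236,800 at 13% = $30,784.00
Fee: $12,710.00 + $19,140.00 + $22,140.00 + $17,370.00 + $30,784.00 = $102,144.00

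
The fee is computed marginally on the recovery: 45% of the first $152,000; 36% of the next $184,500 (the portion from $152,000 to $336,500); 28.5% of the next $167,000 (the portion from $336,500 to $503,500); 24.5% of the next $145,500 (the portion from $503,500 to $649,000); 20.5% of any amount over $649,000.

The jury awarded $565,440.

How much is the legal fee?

First $152,000 at 45% = $68,400.00
Next $184,500 at 36% = $66,420.00
Next $167,000 at 28.5% = $47,595.00
Remaining $61,940 at 24.5% = $15,175.30
Fee: $68,400.00 + $66,420.00 + $47,595.00 + $15,175.30 = $197,590.30

$197,590.30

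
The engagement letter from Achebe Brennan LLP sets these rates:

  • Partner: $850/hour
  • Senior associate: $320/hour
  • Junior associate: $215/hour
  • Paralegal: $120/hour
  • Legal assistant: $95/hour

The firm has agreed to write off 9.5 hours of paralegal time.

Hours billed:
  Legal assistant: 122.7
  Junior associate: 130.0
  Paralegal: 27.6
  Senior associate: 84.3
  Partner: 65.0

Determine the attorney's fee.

$124,004.50

Partner: 65.0 × $850 = $55,250.00
Senior associate: 84.3 × $320 = $26,976.00
Junior associate: 130.0 × $215 = $27,950.00
Paralegal: 27.6 × $120 = $3,312.00
Legal assistant: 122.7 × $95 = $11,656.50
Subtotal: $125,144.50
Write-off: 9.5 × $120 = $1,140.00
Total: $125,144.50 − $1,140.00 = $124,004.50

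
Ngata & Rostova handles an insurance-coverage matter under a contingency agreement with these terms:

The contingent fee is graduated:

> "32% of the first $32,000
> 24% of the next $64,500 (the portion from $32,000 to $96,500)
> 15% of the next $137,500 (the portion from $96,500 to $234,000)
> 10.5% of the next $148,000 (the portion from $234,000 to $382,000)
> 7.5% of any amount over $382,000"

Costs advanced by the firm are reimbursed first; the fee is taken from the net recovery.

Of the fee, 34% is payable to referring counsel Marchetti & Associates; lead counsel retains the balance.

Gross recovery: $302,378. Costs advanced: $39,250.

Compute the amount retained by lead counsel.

$32,606.27

Fee base (net of costs): $302,378 − $39,250 = $263,128
First $32,000 at 32% = $10,240.00
Next $64,500 at 24% = $15,480.00
Next $137,500 at 15% = $20,625.00
Remaining $29,128 at 10.5% = $3,058.44
Fee: $10,240.00 + $15,480.00 + $20,625.00 + $3,058.44 = $49,403.44
Referral share: 34% of $49,403.44 = $16,797.17; lead counsel retains $49,403.44 − $16,797.17 = $32,606.27.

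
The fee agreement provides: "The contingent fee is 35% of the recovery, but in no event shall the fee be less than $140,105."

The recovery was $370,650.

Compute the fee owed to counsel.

$140,105.00

35% of $370,650 = $129,727.50
That is below the $140,105 minimum, so the minimum applies.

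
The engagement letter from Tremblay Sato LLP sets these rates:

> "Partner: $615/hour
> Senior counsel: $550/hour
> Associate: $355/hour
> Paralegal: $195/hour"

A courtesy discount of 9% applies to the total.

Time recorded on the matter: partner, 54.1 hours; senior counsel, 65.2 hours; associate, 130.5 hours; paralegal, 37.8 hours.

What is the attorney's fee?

$111,775.30

Partner: 54.1 × $615 = $33,271.50
Senior counsel: 65.2 × $550 = $35,860.00
Associate: 130.5 × $355 = $46,327.50
Paralegal: 37.8 × $195 = $7,371.00
Subtotal: $122,830.00
Less 9% discount: −$11,054.70
Total: $122,830.00 − $11,054.70 = $111,775.30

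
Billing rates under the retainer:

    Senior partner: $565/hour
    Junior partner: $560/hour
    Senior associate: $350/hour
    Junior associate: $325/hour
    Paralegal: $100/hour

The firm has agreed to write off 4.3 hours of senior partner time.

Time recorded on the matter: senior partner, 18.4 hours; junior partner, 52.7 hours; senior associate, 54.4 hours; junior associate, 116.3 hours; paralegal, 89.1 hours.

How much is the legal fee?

$103,226.00

Senior partner: 18.4 × $565 = $10,396.00
Junior partner: 52.7 × $560 = $29,512.00
Senior associate: 54.4 × $350 = $19,040.00
Junior associate: 116.3 × $325 = $37,797.50
Paralegal: 89.1 × $100 = $8,910.00
Subtotal: $105,655.50
Write-off: 4.3 × $565 = $2,429.50
Total: $105,655.50 − $2,429.50 = $103,226.00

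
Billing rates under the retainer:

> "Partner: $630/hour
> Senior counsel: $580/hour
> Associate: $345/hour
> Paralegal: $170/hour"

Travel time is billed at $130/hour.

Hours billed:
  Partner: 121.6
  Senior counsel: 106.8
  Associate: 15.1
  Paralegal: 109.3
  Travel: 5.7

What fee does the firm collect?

Partner: 121.6 × $630 = $76,608.00
Senior counsel: 106.8 × $580 = $61,944.00
Associate: 15.1 × $345 = $5,209.50
Paralegal: 109.3 × $170 = $18,581.00
Subtotal: $76,608.00 + $61,944.00 + $5,209.50 + $18,581.00 = $162,342.50
Travel: 5.7 × $130 = $741.00
Total: $162,342.50 + $741.00 = $163,083.50

$163,083.50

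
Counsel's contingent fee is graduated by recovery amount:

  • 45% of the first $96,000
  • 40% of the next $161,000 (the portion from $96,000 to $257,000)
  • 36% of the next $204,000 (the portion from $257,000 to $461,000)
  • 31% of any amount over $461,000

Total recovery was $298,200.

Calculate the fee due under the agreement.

$122,432.00

First $96,000 at 45% = $43,200.00
Next $161,000 at 40% = $64,400.00
Remaining $41,200 at 36% = $14,832.00
Fee: $43,200.00 + $64,400.00 + $14,832.00 = $122,432.00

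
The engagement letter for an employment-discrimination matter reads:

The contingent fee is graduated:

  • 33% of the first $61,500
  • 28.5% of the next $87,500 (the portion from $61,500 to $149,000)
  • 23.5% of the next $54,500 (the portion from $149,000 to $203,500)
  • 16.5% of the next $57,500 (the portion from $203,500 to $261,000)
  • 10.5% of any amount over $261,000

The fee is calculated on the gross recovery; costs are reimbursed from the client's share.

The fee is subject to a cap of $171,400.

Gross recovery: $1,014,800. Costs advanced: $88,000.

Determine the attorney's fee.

$146,676.50

Fee base is the gross recovery, $1,014,800; costs are reimbursed separately.
First $61,500 at 33% = $20,295.00
Next $87,500 at 28.5% = $24,937.50
Next $54,500 at 23.5% = $12,807.50
Next $57,500 at 16.5% = $9,487.50
Remaining $753,800 at 10.5% = $79,149.00
Fee: $20,295.00 + $24,937.50 + $12,807.50 + $9,487.50 + $79,149.00 = $146,676.50
$146,676.50 is under the $171,400 cap.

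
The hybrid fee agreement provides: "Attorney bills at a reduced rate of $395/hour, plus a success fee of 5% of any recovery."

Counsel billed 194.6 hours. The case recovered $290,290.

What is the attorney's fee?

$91,381.50

Hourly: 194.6 × $395 = $76,867.00
Success fee: 5% of $290,290 = $14,514.50
Total: $76,867.00 + $14,514.50 = $91,381.50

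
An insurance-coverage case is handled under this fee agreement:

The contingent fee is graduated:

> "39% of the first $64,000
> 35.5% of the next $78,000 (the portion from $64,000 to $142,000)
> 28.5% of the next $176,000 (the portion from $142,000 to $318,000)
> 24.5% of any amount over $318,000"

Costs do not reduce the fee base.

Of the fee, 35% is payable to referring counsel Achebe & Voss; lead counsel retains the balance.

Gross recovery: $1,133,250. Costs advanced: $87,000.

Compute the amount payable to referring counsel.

Fee base is the gross recovery, $1,133,250; costs are reimbursed separately.
First $64,000 at 39% = $24,960.00
Next $78,000 at 35.5% = $27,690.00
Next $176,000 at 28.5% = $50,160.00
Remaining $815,250 at 24.5% = $199,736.25
Fee: $24,960.00 + $27,690.00 + $50,160.00 + $199,736.25 = $302,546.25
Referral share: 35% of $302,546.25 = $105,891.19; lead counsel retains $302,546.25 − $105,891.19 = $196,655.06.

$105,891.19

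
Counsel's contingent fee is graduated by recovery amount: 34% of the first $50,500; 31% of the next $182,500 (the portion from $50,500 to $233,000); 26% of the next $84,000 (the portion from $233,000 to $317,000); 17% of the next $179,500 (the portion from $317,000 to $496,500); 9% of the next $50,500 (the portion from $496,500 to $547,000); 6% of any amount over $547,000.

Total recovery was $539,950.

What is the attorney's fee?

First $50,500 at 34% = $17,170.00
Next $182,500 at 31% = $56,575.00
Next $84,000 at 26% = $21,840.00
Next $179,500 at 17% = $30,515.00
Remaining $43,450 at 9% = $3,910.50
Fee: $17,170.00 + $56,575.00 + $21,840.00 + $30,515.00 + $3,910.50 = $130,010.50

$130,010.50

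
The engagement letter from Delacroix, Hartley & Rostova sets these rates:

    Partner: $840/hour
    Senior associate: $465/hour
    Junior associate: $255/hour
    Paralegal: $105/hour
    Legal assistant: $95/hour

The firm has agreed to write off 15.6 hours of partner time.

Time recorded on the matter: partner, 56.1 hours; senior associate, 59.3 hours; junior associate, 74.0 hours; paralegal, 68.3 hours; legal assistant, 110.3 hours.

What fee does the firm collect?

$98,114.50

Partner: 56.1 × $840 = $47,124.00
Senior associate: 59.3 × $465 = $27,574.50
Junior associate: 74.0 × $255 = $18,870.00
Paralegal: 68.3 × $105 = $7,171.50
Legal assistant: 110.3 × $95 = $10,478.50
Subtotal: $111,218.50
Write-off: 15.6 × $840 = $13,104.00
Total: $111,218.50 − $13,104.00 = $98,114.50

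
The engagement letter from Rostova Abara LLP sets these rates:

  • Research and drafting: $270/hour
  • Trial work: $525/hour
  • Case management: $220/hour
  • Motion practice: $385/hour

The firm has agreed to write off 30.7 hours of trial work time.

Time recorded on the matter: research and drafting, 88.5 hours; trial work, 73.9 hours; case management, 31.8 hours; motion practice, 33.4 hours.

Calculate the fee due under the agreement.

$66,430.00

Research and drafting: 88.5 × $270 = $23,895.00
Trial work: 73.9 × $525 = $38,797.50
Case management: 31.8 × $220 = $6,996.00
Motion practice: 33.4 × $385 = $12,859.00
Subtotal: $82,547.50
Write-off: 30.7 × $525 = $16,117.50
Total: $82,547.50 − $16,117.50 = $66,430.00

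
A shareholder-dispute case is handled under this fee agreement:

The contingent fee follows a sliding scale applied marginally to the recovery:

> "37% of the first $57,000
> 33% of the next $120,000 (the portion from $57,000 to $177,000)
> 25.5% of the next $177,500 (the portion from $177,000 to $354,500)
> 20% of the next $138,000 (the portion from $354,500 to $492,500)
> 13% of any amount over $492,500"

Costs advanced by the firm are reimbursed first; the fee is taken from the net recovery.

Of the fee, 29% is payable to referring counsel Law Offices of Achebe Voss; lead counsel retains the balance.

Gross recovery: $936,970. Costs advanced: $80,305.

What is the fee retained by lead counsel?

Fee base (net of costs): $936,970 − $80,305 = $856,665
First $57,000 at 37% = $21,090.00
Next $120,000 at 33% = $39,600.00
Next $177,500 at 25.5% = $45,262.50
Next $138,000 at 20% = $27,600.00
Remaining $364,165 at 13% = $47,341.45
Fee: $21,090.00 + $39,600.00 + $45,262.50 + $27,600.00 + $47,341.45 = $180,893.95
Referral share: 29% of $180,893.95 = $52,459.25; lead counsel retains $180,893.95 − $52,459.25 = $128,434.70.

$128,434.70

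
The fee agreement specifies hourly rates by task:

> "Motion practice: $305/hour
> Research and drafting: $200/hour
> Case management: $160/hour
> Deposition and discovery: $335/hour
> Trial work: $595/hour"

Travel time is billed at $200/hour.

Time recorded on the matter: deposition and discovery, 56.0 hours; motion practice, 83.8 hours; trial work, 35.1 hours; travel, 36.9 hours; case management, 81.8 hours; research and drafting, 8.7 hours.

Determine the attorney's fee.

$87,411.50

Motion practice: 83.8 × $305 = $25,559.00
Research and drafting: 8.7 × $200 = $1,740.00
Case management: 81.8 × $160 = $13,088.00
Deposition and discovery: 56.0 × $335 = $18,760.00
Trial work: 35.1 × $595 = $20,884.50
Subtotal: $25,559.00 + $1,740.00 + $13,088.00 + $18,760.00 + $20,884.50 = $80,031.50
Travel: 36.9 × $200 = $7,380.00
Total: $80,031.50 + $7,380.00 = $87,411.50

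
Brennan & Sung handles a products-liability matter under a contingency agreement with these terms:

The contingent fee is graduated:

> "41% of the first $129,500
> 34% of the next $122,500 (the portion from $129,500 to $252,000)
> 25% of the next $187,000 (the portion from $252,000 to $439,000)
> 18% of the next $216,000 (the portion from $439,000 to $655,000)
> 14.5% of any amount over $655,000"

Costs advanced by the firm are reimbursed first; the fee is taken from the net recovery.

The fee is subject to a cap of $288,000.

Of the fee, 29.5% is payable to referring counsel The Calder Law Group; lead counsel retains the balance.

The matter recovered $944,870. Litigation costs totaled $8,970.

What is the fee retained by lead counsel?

Fee base (net of costs): $944,870 − $8,970 = $935,900
First $129,500 at 41% = $53,095.00
Next $122,500 at 34% = $41,650.00
Next $187,000 at 25% = $46,750.00
Next $216,000 at 18% = $38,880.00
Remaining $280,900 at 14.5% = $40,730.50
Fee: $53,095.00 + $41,650.00 + $46,750.00 + $38,880.00 + $40,730.50 = $221,105.50
$221,105.50 is under the $288,000 cap.
Referral share: 29.5% of $221,105.50 = $65,226.12; lead counsel retains $221,105.50 − $65,226.12 = $155,879.38.

$155,879.38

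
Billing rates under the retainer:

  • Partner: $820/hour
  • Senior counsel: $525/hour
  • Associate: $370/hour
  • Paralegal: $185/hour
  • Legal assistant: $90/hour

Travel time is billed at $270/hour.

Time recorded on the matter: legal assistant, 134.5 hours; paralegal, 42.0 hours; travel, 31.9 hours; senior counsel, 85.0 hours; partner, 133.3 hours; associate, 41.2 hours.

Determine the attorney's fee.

$197,663.00

Partner: 133.3 × $820 = $109,306.00
Senior counsel: 85.0 × $525 = $44,625.00
Associate: 41.2 × $370 = $15,244.00
Paralegal: 42.0 × $185 = $7,770.00
Legal assistant: 134.5 × $90 = $12,105.00
Subtotal: $109,306.00 + $44,625.00 + $15,244.00 + $7,770.00 + $12,105.00 = $189,050.00
Travel: 31.9 × $270 = $8,613.00
Total: $189,050.00 + $8,613.00 = $197,663.00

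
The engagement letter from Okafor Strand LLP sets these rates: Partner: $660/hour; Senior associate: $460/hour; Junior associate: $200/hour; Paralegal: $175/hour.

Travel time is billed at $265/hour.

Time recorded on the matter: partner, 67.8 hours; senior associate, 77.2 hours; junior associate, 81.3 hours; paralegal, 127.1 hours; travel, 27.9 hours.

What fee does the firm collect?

Partner: 67.8 × $660 = $44,748.00
Senior associate: 77.2 × $460 = $35,512.00
Junior associate: 81.3 × $200 = $16,260.00
Paralegal: 127.1 × $175 = $22,242.50
Subtotal: $44,748.00 + $35,512.00 + $16,260.00 + $22,242.50 = $118,762.50
Travel: 27.9 × $265 = $7,393.50
Total: $118,762.50 + $7,393.50 = $126,156.00

$126,156.00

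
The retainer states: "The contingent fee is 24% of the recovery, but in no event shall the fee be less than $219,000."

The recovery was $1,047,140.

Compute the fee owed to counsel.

$251,313.60

24% of $1,047,140 = $251,313.60
That exceeds the $219,000 minimum.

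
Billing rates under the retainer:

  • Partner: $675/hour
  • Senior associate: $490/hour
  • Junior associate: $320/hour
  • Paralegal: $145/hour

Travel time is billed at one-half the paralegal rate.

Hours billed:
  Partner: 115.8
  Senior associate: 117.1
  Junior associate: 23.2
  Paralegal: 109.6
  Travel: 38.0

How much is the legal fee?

$161,615.00

Partner: 115.8 × $675 = $78,165.00
Senior associate: 117.1 × $490 = $57,379.00
Junior associate: 23.2 × $320 = $7,424.00
Paralegal: 109.6 × $145 = $15,892.00
Subtotal: $78,165.00 + $57,379.00 + $7,424.00 + $15,892.00 = $158,860.00
Travel: 38.0 × ($145 ÷ 2) = 38.0 × $72.50 = $2,755.00
Total: $158,860.00 + $2,755.00 = $161,615.00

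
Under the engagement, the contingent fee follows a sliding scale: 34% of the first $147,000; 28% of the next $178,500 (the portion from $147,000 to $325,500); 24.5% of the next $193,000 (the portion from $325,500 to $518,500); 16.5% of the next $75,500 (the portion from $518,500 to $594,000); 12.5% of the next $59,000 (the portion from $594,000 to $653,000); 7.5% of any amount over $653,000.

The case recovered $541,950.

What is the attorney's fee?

$151,114.25

First $147,000 at 34% = $49,980.00
Next $178,500 at 28% = $49,980.00
Next $193,000 at 24.5% = $47,285.00
Remaining $23,450 at 16.5% = $3,869.25
Fee: $49,980.00 + $49,980.00 + $47,285.00 + $3,869.25 = $151,114.25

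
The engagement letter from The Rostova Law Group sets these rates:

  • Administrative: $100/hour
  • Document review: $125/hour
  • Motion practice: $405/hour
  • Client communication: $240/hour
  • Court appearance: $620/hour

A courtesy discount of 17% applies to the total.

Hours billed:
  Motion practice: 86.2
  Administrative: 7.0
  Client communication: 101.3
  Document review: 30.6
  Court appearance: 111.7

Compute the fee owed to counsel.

$110,391.66

Administrative: 7.0 × $100 = $700.00
Document review: 30.6 × $125 = $3,825.00
Motion practice: 86.2 × $405 = $34,911.00
Client communication: 101.3 × $240 = $24,312.00
Court appearance: 111.7 × $620 = $69,254.00
Subtotal: $133,002.00
Less 17% discount: −$22,610.34
Total: $133,002.00 − $22,610.34 = $110,391.66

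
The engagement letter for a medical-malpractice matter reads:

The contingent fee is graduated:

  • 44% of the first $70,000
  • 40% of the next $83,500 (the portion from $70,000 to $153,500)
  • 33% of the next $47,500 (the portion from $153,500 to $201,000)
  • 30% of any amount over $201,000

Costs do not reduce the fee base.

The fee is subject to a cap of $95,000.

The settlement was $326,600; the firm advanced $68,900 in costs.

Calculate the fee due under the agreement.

$95,000.00

Fee base is the gross recovery, $326,600; costs are reimbursed separately.
First $70,000 at 44% = $30,800.00
Next $83,500 at 40% = $33,400.00
Next $47,500 at 33% = $15,675.00
Remaining $125,600 at 30% = $37,680.00
Fee: $30,800.00 + $33,400.00 + $15,675.00 + $37,680.00 = $117,555.00
$117,555.00 exceeds the $95,000 cap, so the fee is capped at $95,000.00.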